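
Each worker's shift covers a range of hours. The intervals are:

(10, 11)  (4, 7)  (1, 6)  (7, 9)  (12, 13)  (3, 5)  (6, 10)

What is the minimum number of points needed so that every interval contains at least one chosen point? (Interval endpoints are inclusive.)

Process intervals by earliest right end; each time one isn't hit yet, stab at its right endpoint.
Sorted: [3,5] [1,6] [4,7] [7,9] [6,10] [10,11] [12,13]
{[3,5],[1,6],[4,7]} hit by 5; {[7,9],[6,10]} hit by 9; {[10,11]} hit by 11; {[12,13]} hit by 13.
Points: 5, 9, 11, 13 (4 total).

4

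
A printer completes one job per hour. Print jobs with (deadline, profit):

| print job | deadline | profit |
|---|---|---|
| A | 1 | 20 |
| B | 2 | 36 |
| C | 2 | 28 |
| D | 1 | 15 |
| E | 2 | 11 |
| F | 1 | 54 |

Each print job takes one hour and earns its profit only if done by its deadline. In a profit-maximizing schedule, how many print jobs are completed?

Sort by profit descending; place each in the latest free slot ≤ its deadline.
Profit order: F=54 B=36 C=28 A=20 D=15 E=11
Assign: F→slot 1, B→slot 2, C skipped, A skipped, D skipped, E skipped.
Slots: [1:F] [2:B]
2 of 6 scheduled.

2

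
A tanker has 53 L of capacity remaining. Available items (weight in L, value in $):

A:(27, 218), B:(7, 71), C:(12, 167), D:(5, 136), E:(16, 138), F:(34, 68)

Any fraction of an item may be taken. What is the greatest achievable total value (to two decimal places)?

Order: D (136/5=27.20) > C (167/12=13.92) > B (71/7=10.14) > E (138/16=8.62) > A (218/27=8.07) > F (68/34=2.00)
Fill: take D (5 @ 136) → take C (12 @ 167) → take B (7 @ 71) → take E (16 @ 138) → take 13/27 of A → 104.96; 53/53 used.
Total value = 616.96

616.96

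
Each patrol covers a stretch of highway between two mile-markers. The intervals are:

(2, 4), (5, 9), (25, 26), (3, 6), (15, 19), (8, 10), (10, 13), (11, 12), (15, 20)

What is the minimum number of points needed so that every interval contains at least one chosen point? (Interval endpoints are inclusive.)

5

Sort by right endpoint; whenever an interval is uncovered, place a point at its right end.
Sorted: [2,4] [3,6] [5,9] [8,10] [11,12] [10,13] [15,19] [15,20] [25,26]
{[2,4],[3,6]} hit by 4; {[5,9],[8,10]} hit by 9; {[11,12],[10,13]} hit by 12; {[15,19],[15,20]} hit by 19; {[25,26]} hit by 26.
Points: 4, 9, 12, 19, 26 (5 total).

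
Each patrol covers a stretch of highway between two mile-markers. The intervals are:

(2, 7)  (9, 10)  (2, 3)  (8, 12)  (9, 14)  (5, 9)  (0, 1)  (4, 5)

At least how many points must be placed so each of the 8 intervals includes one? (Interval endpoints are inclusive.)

Process intervals by earliest right end; each time one isn't hit yet, stab at its right endpoint.
By right end: [0,1]  [2,3]  [4,5]  [2,7]  [5,9]  [9,10]  [8,12]  [9,14]
[0,1] uncovered → point at 1; [2,3] uncovered → point at 3; [4,5] uncovered → point at 5; [9,10] uncovered → point at 10.
Points: 1, 3, 5, 10 (4 total).

4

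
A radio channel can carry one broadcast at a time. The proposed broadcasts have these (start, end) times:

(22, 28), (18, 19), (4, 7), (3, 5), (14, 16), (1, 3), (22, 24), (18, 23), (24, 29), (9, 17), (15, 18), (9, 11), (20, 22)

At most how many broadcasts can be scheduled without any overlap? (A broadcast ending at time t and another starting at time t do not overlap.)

Sorted by end: (1,3)  (3,5)  (4,7)  (9,11)  (14,16)  (9,17)  (15,18)  (18,19)  (20,22)  (18,23)  (22,24)  (22,28)  (24,29)
take (1,3); take (3,5); take (9,11); take (14,16); skip (9,17); take (18,19); take (20,22); skip (18,23); take (22,24); skip (22,28); take (24,29).
Selected 8 broadcasts.

8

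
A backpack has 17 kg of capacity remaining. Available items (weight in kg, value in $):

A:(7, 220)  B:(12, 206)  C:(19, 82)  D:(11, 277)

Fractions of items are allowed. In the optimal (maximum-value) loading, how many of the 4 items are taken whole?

Greedy by value/weight ratio, highest first.
Ratios (sorted): A 31.43, D 25.18, B 17.17, C 4.32
take A (7 @ 220); take 10/11 of D → 251.82. Capacity used 17/17.
1 item(s) taken whole; one partial (take 10/11 of D).

1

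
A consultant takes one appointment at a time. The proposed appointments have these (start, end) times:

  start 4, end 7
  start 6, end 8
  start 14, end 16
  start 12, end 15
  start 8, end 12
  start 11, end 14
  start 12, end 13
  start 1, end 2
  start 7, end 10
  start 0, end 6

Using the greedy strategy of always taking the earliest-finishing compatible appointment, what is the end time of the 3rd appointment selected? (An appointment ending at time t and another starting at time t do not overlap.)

Sorted by end: (1,2)  (0,6)  (4,7)  (6,8)  (7,10)  (8,12)  (12,13)  (11,14)  (12,15)  (14,16)
take (1,2); take (4,7); skip (6,8); take (7,10); take (12,13); skip (12,15); take (14,16).
Selected: (1,2) (4,7) (7,10) (12,13) (14,16)

10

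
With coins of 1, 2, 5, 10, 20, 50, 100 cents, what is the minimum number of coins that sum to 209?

Greedy: take as many of the largest coin as possible, then repeat with the remainder.
209 − 2×100→9 − 1×5→4 − 2×2→0
Total coins = 2 + 1 + 2 = 5

5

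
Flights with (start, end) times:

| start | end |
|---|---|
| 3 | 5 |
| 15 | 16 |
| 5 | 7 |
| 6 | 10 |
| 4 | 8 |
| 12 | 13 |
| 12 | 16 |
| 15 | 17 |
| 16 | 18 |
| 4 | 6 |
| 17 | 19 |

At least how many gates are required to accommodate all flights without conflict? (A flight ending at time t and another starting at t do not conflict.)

3

The answer is the maximum number of intervals overlapping at any instant.
Events (time:±→running): 3:+→1 4:+→2 4:+→3 … peak 3.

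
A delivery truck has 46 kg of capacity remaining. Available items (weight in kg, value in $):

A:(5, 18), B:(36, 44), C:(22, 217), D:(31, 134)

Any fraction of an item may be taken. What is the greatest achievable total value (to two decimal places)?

Sort by value per unit weight and fill in that order.
Ratios (sorted): C 9.86, D 4.32, A 3.60, B 1.22
take C (22 @ 217); take 24/31 of D → 103.74. Capacity used 46/46.
Total value = 320.74

320.74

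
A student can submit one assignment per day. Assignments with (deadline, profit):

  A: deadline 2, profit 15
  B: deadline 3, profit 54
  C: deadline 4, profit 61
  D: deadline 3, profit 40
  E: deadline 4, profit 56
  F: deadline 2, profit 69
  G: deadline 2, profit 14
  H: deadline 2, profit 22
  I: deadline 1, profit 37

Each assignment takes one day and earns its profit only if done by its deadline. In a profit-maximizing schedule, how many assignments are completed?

Take jobs in profit order; each goes to the latest open slot no later than its deadline.
Profit order: F=69 C=61 E=56 B=54 D=40 I=37 H=22 A=15 G=14
Assign: F→slot 2, C→slot 4, E→slot 3, B→slot 1, D skipped, I skipped, H skipped, A skipped, G skipped.
Slots: [1:B] [2:F] [3:E] [4:C]
4 of 9 scheduled.

4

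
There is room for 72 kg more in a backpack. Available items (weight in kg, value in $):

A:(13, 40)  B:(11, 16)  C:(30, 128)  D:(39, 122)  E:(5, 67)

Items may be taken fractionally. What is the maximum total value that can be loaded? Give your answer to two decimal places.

Order: E (67/5=13.40) > C (128/30=4.27) > D (122/39=3.13) > A (40/13=3.08) > B (16/11=1.45)
Fill: take E (5 @ 67) → take C (30 @ 128) → take 37/39 of D → 115.74; 72/72 used.
Total value = 310.74

310.74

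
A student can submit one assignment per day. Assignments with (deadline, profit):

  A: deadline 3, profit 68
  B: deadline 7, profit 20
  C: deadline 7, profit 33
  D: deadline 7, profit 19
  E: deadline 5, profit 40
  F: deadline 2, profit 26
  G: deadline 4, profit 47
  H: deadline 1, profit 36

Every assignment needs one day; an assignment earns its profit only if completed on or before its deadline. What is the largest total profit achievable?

270

Take jobs in profit order; each goes to the latest open slot no later than its deadline.
Profit order: A=68 G=47 E=40 H=36 C=33 F=26 B=20 D=19
Assign: A→slot 3, G→slot 4, E→slot 5, H→slot 1, C→slot 7, F→slot 2, B→slot 6, D skipped.
Slots: [1:H] [2:F] [3:A] [4:G] [5:E] [6:B] [7:C]
Profit = 36 + 26 + 68 + 47 + 40 + 20 + 33 = 270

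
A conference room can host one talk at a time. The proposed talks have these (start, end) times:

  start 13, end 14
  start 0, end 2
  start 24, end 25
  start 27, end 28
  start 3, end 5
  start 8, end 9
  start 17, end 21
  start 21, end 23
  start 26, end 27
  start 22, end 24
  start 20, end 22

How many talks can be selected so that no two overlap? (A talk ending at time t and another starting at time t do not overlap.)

9

Greedy by earliest finish: after sorting by end time, pick each interval compatible with the last pick.
Sorted by end: (0,2)  (3,5)  (8,9)  (13,14)  (17,21)  (20,22)  (21,23)  (22,24)  (24,25)  (26,27)  (27,28)
take (0,2); take (3,5); take (8,9); take (13,14); take (17,21); skip (20,22); take (21,23); take (24,25); take (26,27); take (27,28).
Selected 9 talks.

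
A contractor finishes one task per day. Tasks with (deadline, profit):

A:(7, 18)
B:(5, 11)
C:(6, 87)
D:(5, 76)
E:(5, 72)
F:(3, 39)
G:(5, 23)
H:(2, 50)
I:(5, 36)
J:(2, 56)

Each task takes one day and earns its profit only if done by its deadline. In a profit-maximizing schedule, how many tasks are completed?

7

Take jobs in profit order; each goes to the latest open slot no later than its deadline.
Profit order: C=87 D=76 E=72 J=56 H=50 F=39 I=36 G=23 A=18 B=11
Assign: C→slot 6, D→slot 5, E→slot 4, J→slot 2, H→slot 1, F→slot 3, I skipped, G skipped, A→slot 7, B skipped.
Slots: [1:H] [2:J] [3:F] [4:E] [5:D] [6:C] [7:A]
7 of 10 scheduled.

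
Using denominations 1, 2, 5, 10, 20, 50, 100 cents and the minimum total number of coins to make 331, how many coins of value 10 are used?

Greedy: take as many of the largest coin as possible, then repeat with the remainder.
331 − 3×100→31 − 1×20→11 − 1×10→1 − 1×1→0
Count of 10: 1

1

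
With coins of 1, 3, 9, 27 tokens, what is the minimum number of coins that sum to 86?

Greedy: take as many of the largest coin as possible, then repeat with the remainder.
86 − 3×27→5 − 1×3→2 − 2×1→0
Total coins = 3 + 1 + 2 = 6

6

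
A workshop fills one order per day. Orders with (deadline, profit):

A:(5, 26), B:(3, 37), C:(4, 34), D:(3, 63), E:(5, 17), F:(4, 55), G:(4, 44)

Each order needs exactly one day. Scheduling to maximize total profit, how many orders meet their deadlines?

5

By profit: D(d3,63), F(d4,55), G(d4,44), B(d3,37), C(d4,34), A(d5,26), E(d5,17)
D→slot 3; F→slot 4; G→slot 2; B→slot 1; C skipped; A→slot 5; E skipped.
5 of 7 scheduled.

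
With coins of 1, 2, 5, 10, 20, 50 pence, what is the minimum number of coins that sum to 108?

108 − 2×50→8 − 1×5→3 − 1×2→1 − 1×1→0
Total coins = 2 + 1 + 1 + 1 = 5

5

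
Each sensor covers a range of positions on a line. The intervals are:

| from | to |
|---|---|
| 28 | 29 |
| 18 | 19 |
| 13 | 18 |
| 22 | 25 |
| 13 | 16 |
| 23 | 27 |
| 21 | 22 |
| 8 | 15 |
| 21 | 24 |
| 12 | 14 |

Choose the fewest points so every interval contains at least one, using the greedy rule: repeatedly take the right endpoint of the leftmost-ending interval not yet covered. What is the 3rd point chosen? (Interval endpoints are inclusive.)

Process intervals by earliest right end; each time one isn't hit yet, stab at its right endpoint.
Sorted: [12,14] [8,15] [13,16] [13,18] [18,19] [21,22] [21,24] [22,25] [23,27] [28,29]
{[12,14],[8,15],[13,16],[13,18]} hit by 14; {[18,19]} hit by 19; {[21,22],[21,24],[22,25]} hit by 22; {[23,27]} hit by 27; {[28,29]} hit by 29.
Points: 14, 19, 22, 27, 29 (5 total).

22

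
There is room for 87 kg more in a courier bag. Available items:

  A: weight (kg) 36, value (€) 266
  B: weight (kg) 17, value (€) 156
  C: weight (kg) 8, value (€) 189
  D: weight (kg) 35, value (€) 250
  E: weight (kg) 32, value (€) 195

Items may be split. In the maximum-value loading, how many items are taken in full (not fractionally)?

Sort by value per unit weight and fill in that order.
Ratios (sorted): C 23.62, B 9.18, A 7.39, D 7.14, E 6.09
take C (8 @ 189); take B (17 @ 156); take A (36 @ 266); take 26/35 of D → 185.71. Capacity used 87/87.
3 item(s) taken whole; one partial (take 26/35 of D).

3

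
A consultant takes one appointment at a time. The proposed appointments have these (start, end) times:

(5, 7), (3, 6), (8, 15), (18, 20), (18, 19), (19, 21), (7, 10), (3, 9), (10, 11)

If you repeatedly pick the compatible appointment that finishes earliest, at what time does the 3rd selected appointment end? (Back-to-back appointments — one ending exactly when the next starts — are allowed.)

11

By end time: (3,6), (5,7), (3,9), (7,10), (10,11), (8,15), (18,19), (18,20), (19,21).
Pick (3,6); next start ≥ 6 → (7,10); next start ≥ 10 → (10,11); next start ≥ 11 → (18,19); next start ≥ 19 → (19,21).
Selected: (3,6) (7,10) (10,11) (18,19) (19,21)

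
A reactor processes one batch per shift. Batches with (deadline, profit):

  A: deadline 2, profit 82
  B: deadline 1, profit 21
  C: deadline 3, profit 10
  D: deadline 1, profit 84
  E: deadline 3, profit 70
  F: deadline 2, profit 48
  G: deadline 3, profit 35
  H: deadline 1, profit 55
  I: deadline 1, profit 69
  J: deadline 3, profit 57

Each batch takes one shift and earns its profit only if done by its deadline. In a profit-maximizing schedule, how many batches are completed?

3

By profit: D(d1,84), A(d2,82), E(d3,70), I(d1,69), J(d3,57), H(d1,55), F(d2,48), G(d3,35), B(d1,21), C(d3,10)
D→slot 1; A→slot 2; E→slot 3; I skipped; J skipped; H skipped; F skipped; G skipped; B skipped; C skipped.
3 of 10 scheduled.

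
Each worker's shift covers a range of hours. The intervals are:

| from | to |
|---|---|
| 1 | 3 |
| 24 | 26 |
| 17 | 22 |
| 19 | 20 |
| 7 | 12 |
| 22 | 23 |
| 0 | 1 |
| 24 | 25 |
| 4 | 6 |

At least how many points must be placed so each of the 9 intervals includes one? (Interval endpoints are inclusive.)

Sort by right endpoint; whenever an interval is uncovered, place a point at its right end.
Sorted: [0,1] [1,3] [4,6] [7,12] [19,20] [17,22] [22,23] [24,25] [24,26]
{[0,1],[1,3]} hit by 1; {[4,6]} hit by 6; {[7,12]} hit by 12; {[19,20],[17,22]} hit by 20; {[22,23]} hit by 23; {[24,25],[24,26]} hit by 25.
Points: 1, 6, 12, 20, 23, 25 (6 total).

6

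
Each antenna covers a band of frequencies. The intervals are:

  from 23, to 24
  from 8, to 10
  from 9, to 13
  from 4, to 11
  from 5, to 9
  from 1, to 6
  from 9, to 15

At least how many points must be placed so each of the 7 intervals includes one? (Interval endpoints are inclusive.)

By right end: [1,6]  [5,9]  [8,10]  [4,11]  [9,13]  [9,15]  [23,24]
[1,6] uncovered → point at 6; [8,10] uncovered → point at 10; [23,24] uncovered → point at 24.
Points: 6, 10, 24 (3 total).

3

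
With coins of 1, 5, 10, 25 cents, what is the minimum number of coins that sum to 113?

8

113 = 4×25 + 1×10 + 3×1
Total coins = 4 + 1 + 3 = 8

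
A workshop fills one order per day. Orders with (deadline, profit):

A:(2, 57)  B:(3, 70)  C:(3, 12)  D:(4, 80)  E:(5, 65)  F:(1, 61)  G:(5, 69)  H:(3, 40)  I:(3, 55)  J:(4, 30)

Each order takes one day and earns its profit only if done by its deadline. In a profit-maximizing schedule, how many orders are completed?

5

Sort by profit descending; place each in the latest free slot ≤ its deadline.
Profit order: D=80 B=70 G=69 E=65 F=61 A=57 I=55 H=40 J=30 C=12
Assign: D→slot 4, B→slot 3, G→slot 5, E→slot 2, F→slot 1, A skipped, I skipped, H skipped, J skipped, C skipped.
Slots: [1:F] [2:E] [3:B] [4:D] [5:G]
5 of 10 scheduled.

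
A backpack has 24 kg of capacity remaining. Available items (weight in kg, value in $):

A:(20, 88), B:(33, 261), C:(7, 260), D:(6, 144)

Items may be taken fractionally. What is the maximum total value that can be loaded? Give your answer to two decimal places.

491.00

Sort by value per unit weight and fill in that order.
Ratios (sorted): C 37.14, D 24.00, B 7.91, A 4.40
take C (7 @ 260); take D (6 @ 144); take 11/33 of B → 87.00. Capacity used 24/24.
Total value = 491.00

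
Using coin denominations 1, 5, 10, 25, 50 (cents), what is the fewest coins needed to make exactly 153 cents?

6

153 = 3×50 + 3×1
Total coins = 3 + 3 = 6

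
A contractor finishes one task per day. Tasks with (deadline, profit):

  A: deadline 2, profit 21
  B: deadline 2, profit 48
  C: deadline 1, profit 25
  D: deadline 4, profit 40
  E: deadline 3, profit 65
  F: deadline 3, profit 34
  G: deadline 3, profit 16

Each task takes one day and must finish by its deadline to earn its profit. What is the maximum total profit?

Profit order: E=65 B=48 D=40 F=34 C=25 A=21 G=16
Assign: E→slot 3, B→slot 2, D→slot 4, F→slot 1, C skipped, A skipped, G skipped.
Slots: [1:F] [2:B] [3:E] [4:D]
Profit = 34 + 48 + 65 + 40 = 187

187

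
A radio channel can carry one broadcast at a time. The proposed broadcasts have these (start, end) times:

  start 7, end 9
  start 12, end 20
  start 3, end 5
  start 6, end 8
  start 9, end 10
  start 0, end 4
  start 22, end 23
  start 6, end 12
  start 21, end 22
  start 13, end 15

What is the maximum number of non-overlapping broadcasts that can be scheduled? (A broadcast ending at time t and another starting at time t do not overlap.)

Sort by end time and greedily take each interval whose start is ≥ the last chosen end.
By end time: (0,4), (3,5), (6,8), (7,9), (9,10), (6,12), (13,15), (12,20), (21,22), (22,23).
Pick (0,4); next start ≥ 4 → (6,8); next start ≥ 8 → (9,10); next start ≥ 10 → (13,15); next start ≥ 15 → (21,22); next start ≥ 22 → (22,23).
Selected 6 broadcasts.

6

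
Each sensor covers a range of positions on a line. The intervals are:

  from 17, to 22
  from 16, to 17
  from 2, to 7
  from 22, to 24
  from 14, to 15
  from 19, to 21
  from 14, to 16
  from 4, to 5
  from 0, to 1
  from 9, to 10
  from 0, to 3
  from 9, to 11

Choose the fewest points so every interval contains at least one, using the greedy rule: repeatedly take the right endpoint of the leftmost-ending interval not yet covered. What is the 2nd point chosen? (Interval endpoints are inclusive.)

5

Sort by right endpoint; whenever an interval is uncovered, place a point at its right end.
Sorted: [0,1] [0,3] [4,5] [2,7] [9,10] [9,11] [14,15] [14,16] [16,17] [19,21] [17,22] [22,24]
{[0,1],[0,3]} hit by 1; {[4,5],[2,7]} hit by 5; {[9,10],[9,11]} hit by 10; {[14,15],[14,16]} hit by 15; {[16,17]} hit by 17; {[19,21],[17,22]} hit by 21; {[22,24]} hit by 24.
Points: 1, 5, 10, 15, 17, 21, 24 (7 total).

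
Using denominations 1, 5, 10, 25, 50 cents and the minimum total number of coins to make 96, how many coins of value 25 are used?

Use the largest denomination that fits, subtract, and repeat.
96 = 1×50 + 1×25 + 2×10 + 1×1
Count of 25: 1

1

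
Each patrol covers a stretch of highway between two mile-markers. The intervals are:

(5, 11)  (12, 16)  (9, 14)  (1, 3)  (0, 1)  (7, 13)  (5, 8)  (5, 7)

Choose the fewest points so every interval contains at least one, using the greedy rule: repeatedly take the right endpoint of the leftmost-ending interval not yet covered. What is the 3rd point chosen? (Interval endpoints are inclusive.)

14

Sort by right endpoint; whenever an interval is uncovered, place a point at its right end.
Sorted: [0,1] [1,3] [5,7] [5,8] [5,11] [7,13] [9,14] [12,16]
{[0,1],[1,3]} hit by 1; {[5,7],[5,8],[5,11],[7,13]} hit by 7; {[9,14],[12,16]} hit by 14.
Points: 1, 7, 14 (3 total).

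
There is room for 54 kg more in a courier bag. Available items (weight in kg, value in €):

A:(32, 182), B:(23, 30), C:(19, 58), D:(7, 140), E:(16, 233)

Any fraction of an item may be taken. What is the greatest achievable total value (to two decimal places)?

Greedy by value/weight ratio, highest first.
Ratios (sorted): D 20.00, E 14.56, A 5.69, C 3.05, B 1.30
take D (7 @ 140); take E (16 @ 233); take 31/32 of A → 176.31. Capacity used 54/54.
Total value = 549.31

549.31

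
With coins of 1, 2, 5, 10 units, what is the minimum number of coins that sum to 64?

8

Greedy: take as many of the largest coin as possible, then repeat with the remainder.
64 − 6×10→4 − 2×2→0
Total coins = 6 + 2 = 8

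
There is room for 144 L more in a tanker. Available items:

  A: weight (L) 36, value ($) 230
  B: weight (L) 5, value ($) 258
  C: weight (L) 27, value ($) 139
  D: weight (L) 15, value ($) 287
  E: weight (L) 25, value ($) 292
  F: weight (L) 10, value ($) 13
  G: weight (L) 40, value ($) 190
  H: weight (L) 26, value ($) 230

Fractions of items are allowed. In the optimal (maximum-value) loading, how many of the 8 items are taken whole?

Ratios (sorted): B 51.60, D 19.13, E 11.68, H 8.85, A 6.39, C 5.15, G 4.75, F 1.30
take B (5 @ 258); take D (15 @ 287); take E (25 @ 292); take H (26 @ 230); take A (36 @ 230); take C (27 @ 139); take 10/40 of G → 47.50. Capacity used 144/144.
6 item(s) taken whole; one partial (take 10/40 of G).

6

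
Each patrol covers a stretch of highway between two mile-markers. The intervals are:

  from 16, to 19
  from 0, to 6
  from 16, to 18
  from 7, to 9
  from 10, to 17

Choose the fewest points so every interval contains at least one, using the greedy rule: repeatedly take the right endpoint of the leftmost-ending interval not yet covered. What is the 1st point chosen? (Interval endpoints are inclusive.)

6

Sorted: [0,6] [7,9] [10,17] [16,18] [16,19]
{[0,6]} hit by 6; {[7,9]} hit by 9; {[10,17],[16,18],[16,19]} hit by 17.
Points: 6, 9, 17 (3 total).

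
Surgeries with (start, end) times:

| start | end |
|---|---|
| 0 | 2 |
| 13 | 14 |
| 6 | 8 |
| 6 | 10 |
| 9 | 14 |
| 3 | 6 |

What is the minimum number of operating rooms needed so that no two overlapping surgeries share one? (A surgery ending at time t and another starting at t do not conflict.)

Events (time:±→running): 0:+→1 2:-→0 3:+→1 6:-→0 6:+→1 6:+→2 … peak 2.

2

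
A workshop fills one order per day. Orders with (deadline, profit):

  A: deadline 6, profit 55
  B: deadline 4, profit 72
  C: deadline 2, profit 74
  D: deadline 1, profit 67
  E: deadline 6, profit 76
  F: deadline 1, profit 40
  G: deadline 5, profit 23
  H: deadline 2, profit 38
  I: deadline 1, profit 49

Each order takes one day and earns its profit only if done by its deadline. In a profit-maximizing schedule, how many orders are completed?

By profit: E(d6,76), C(d2,74), B(d4,72), D(d1,67), A(d6,55), I(d1,49), F(d1,40), H(d2,38), G(d5,23)
E→slot 6; C→slot 2; B→slot 4; D→slot 1; A→slot 5; I skipped; F skipped; H skipped; G→slot 3.
6 of 9 scheduled.

6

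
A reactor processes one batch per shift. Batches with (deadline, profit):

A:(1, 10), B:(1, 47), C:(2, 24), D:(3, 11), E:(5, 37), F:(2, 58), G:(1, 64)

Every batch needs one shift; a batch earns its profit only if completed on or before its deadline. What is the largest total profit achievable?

Sort by profit descending; place each in the latest free slot ≤ its deadline.
Profit order: G=64 F=58 B=47 E=37 C=24 D=11 A=10
Assign: G→slot 1, F→slot 2, B skipped, E→slot 5, C skipped, D→slot 3, A skipped.
Slots: [1:G] [2:F] [3:D] [5:E]
Profit = 64 + 58 + 11 + 37 = 170

170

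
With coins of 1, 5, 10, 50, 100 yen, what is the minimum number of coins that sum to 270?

Use the largest denomination that fits, subtract, and repeat.
270 − 2×100→70 − 1×50→20 − 2×10→0
Total coins = 2 + 1 + 2 = 5

5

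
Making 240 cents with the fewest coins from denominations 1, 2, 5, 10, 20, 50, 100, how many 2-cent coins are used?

0

Use the largest denomination that fits, subtract, and repeat.
240 = 2×100 + 2×20
Count of 2: 0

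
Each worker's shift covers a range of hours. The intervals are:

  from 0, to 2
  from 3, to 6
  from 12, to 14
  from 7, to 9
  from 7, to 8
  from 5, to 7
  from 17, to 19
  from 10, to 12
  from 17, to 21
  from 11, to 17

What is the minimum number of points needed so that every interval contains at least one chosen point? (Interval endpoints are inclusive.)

5

Sorted: [0,2] [3,6] [5,7] [7,8] [7,9] [10,12] [12,14] [11,17] [17,19] [17,21]
{[0,2]} hit by 2; {[3,6],[5,7]} hit by 6; {[7,8],[7,9]} hit by 8; {[10,12],[12,14],[11,17]} hit by 12; {[17,19],[17,21]} hit by 19.
Points: 2, 6, 8, 12, 19 (5 total).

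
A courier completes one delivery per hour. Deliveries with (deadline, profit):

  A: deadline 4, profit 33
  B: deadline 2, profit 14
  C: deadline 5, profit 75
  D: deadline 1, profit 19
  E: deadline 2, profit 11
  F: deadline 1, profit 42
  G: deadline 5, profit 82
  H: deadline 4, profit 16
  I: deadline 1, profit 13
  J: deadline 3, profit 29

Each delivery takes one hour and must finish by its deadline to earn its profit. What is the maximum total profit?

Profit order: G=82 C=75 F=42 A=33 J=29 D=19 H=16 B=14 I=13 E=11
Assign: G→slot 5, C→slot 4, F→slot 1, A→slot 3, J→slot 2, D skipped, H skipped, B skipped, I skipped, E skipped.
Slots: [1:F] [2:J] [3:A] [4:C] [5:G]
Profit = 42 + 29 + 33 + 75 + 82 = 261

261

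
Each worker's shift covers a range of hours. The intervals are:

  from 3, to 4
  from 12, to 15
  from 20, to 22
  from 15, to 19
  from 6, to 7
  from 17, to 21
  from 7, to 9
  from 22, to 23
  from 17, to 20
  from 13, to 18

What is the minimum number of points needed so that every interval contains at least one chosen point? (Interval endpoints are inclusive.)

Process intervals by earliest right end; each time one isn't hit yet, stab at its right endpoint.
Sorted: [3,4] [6,7] [7,9] [12,15] [13,18] [15,19] [17,20] [17,21] [20,22] [22,23]
{[3,4]} hit by 4; {[6,7],[7,9]} hit by 7; {[12,15],[13,18],[15,19]} hit by 15; {[17,20],[17,21],[20,22]} hit by 20; {[22,23]} hit by 23.
Points: 4, 7, 15, 20, 23 (5 total).

5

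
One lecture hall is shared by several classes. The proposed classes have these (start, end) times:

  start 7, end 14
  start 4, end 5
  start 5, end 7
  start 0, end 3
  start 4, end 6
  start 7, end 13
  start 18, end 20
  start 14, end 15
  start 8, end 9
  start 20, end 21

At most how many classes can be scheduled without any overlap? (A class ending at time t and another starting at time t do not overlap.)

Sort by end time and greedily take each interval whose start is ≥ the last chosen end.
By end time: (0,3), (4,5), (4,6), (5,7), (8,9), (7,13), (7,14), (14,15), (18,20), (20,21).
Pick (0,3); next start ≥ 3 → (4,5); next start ≥ 5 → (5,7); next start ≥ 7 → (8,9); next start ≥ 9 → (14,15); next start ≥ 15 → (18,20); next start ≥ 20 → (20,21).
Selected 7 classes.

7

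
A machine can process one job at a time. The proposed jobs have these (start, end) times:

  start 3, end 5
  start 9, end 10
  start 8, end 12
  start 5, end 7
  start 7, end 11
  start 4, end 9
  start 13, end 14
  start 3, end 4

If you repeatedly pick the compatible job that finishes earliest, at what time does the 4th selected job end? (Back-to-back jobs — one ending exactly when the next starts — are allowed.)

Greedy by earliest finish: after sorting by end time, pick each interval compatible with the last pick.
Sorted by end: (3,4)  (3,5)  (5,7)  (4,9)  (9,10)  (7,11)  (8,12)  (13,14)
take (3,4); take (5,7); take (9,10); take (13,14).
Selected: (3,4) (5,7) (9,10) (13,14)

14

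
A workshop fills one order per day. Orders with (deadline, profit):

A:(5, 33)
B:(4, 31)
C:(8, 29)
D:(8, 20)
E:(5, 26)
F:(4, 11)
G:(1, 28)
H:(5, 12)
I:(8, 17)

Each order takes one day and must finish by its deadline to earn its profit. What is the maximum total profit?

196

Profit order: A=33 B=31 C=29 G=28 E=26 D=20 I=17 H=12 F=11
Assign: A→slot 5, B→slot 4, C→slot 8, G→slot 1, E→slot 3, D→slot 7, I→slot 6, H→slot 2, F skipped.
Slots: [1:G] [2:H] [3:E] [4:B] [5:A] [6:I] [7:D] [8:C]
Profit = 28 + 12 + 26 + 31 + 33 + 17 + 20 + 29 = 196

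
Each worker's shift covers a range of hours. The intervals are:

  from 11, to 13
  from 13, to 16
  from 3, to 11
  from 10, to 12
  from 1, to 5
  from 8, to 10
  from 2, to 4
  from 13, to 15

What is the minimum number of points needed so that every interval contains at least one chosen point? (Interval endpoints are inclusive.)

Process intervals by earliest right end; each time one isn't hit yet, stab at its right endpoint.
Sorted: [2,4] [1,5] [8,10] [3,11] [10,12] [11,13] [13,15] [13,16]
{[2,4],[1,5]} hit by 4; {[8,10],[3,11],[10,12]} hit by 10; {[11,13],[13,15],[13,16]} hit by 13.
Points: 4, 10, 13 (3 total).

3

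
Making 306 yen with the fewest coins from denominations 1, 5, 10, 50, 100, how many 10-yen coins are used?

0

Greedy: take as many of the largest coin as possible, then repeat with the remainder.
306 = 3×100 + 1×5 + 1×1
Count of 10: 0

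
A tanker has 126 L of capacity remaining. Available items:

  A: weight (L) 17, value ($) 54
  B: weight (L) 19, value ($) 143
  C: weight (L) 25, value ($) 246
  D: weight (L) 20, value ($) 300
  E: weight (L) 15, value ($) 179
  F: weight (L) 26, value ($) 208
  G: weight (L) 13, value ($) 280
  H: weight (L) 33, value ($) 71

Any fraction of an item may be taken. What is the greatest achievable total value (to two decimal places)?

Greedy by value/weight ratio, highest first.
Ratios (sorted): G 21.54, D 15.00, E 11.93, C 9.84, F 8.00, B 7.53, A 3.18, H 2.15
take G (13 @ 280); take D (20 @ 300); take E (15 @ 179); take C (25 @ 246); take F (26 @ 208); take B (19 @ 143); take 8/17 of A → 25.41. Capacity used 126/126.
Total value = 1381.41

1381.41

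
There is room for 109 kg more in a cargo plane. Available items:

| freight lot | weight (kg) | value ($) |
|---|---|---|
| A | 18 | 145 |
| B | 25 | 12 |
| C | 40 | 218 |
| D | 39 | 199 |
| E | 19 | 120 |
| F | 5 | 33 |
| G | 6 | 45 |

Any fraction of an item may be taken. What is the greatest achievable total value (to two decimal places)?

668.15

Sort by value per unit weight and fill in that order.
Ratios (sorted): A 8.06, G 7.50, F 6.60, E 6.32, C 5.45, D 5.10, B 0.48
take A (18 @ 145); take G (6 @ 45); take F (5 @ 33); take E (19 @ 120); take C (40 @ 218); take 21/39 of D → 107.15. Capacity used 109/109.
Total value = 668.15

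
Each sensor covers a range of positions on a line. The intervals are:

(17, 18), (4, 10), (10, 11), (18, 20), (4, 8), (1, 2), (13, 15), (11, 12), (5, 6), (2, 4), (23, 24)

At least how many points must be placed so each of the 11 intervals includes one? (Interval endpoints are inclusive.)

Process intervals by earliest right end; each time one isn't hit yet, stab at its right endpoint.
Sorted: [1,2] [2,4] [5,6] [4,8] [4,10] [10,11] [11,12] [13,15] [17,18] [18,20] [23,24]
{[1,2],[2,4]} hit by 2; {[5,6],[4,8],[4,10]} hit by 6; {[10,11],[11,12]} hit by 11; {[13,15]} hit by 15; {[17,18],[18,20]} hit by 18; {[23,24]} hit by 24.
Points: 2, 6, 11, 15, 18, 24 (6 total).

6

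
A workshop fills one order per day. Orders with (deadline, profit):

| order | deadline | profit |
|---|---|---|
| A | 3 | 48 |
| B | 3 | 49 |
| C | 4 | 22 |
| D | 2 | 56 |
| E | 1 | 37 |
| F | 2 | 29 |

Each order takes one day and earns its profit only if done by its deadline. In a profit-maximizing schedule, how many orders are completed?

Take jobs in profit order; each goes to the latest open slot no later than its deadline.
Profit order: D=56 B=49 A=48 E=37 F=29 C=22
Assign: D→slot 2, B→slot 3, A→slot 1, E skipped, F skipped, C→slot 4.
Slots: [1:A] [2:D] [3:B] [4:C]
4 of 6 scheduled.

4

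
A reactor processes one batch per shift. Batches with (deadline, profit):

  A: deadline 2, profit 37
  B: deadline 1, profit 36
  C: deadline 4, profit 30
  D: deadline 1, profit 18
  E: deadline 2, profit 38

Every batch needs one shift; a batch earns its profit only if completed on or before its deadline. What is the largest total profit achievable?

105

Profit order: E=38 A=37 B=36 C=30 D=18
Assign: E→slot 2, A→slot 1, B skipped, C→slot 4, D skipped.
Slots: [1:A] [2:E] [4:C]
Profit = 37 + 38 + 30 = 105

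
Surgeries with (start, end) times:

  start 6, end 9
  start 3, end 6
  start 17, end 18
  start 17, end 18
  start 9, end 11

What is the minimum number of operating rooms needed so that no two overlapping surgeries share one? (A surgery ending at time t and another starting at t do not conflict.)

Count concurrent intervals with a sweep; the peak is the room count.
Events (time:±→running): 3:+→1 6:-→0 6:+→1 9:-→0 9:+→1 11:-→0 17:+→1 17:+→2 … peak 2.

2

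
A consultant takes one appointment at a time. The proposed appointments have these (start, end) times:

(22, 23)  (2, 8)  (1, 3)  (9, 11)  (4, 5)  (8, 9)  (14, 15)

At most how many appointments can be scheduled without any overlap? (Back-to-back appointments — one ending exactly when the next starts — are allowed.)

6

Sorted by end: (1,3)  (4,5)  (2,8)  (8,9)  (9,11)  (14,15)  (22,23)
take (1,3); take (4,5); take (8,9); take (9,11); take (14,15); take (22,23).
Selected 6 appointments.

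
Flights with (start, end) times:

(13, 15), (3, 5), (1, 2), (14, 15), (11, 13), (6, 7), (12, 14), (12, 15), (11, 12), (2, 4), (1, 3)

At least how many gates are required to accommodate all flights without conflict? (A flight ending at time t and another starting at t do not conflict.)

3

starts: [1, 1, 2, 3, 6, 11, 11, 12, 12, 13, 14]
ends:   [2, 3, 4, 5, 7, 12, 13, 14, 15, 15, 15]
s1→1 s1→2 e2→1 s2→2 e3→1 s3→2 e4→1 e5→0 s6→1 e7→0 s11→1 s11→2 e12→1 s12→2 s12→3  — peak 3.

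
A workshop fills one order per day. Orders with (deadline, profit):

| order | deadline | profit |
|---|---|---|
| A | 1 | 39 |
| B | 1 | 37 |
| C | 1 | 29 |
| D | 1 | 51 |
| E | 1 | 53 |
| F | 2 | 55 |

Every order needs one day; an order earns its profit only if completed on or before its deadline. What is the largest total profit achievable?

108

Sort by profit descending; place each in the latest free slot ≤ its deadline.
Profit order: F=55 E=53 D=51 A=39 B=37 C=29
Assign: F→slot 2, E→slot 1, D skipped, A skipped, B skipped, C skipped.
Slots: [1:E] [2:F]
Profit = 53 + 55 = 108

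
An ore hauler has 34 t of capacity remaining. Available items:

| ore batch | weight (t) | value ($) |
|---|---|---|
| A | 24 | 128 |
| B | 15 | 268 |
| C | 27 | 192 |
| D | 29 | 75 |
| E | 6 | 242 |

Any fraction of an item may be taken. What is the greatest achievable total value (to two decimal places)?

602.44

Sort by value per unit weight and fill in that order.
Order: E (242/6=40.33) > B (268/15=17.87) > C (192/27=7.11) > A (128/24=5.33) > D (75/29=2.59)
Fill: take E (6 @ 242) → take B (15 @ 268) → take 13/27 of C → 92.44; 34/34 used.
Total value = 602.44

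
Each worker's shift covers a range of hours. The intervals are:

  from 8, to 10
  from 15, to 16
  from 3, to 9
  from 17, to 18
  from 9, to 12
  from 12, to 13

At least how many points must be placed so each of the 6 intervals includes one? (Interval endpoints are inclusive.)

4

Sorted: [3,9] [8,10] [9,12] [12,13] [15,16] [17,18]
{[3,9],[8,10],[9,12]} hit by 9; {[12,13]} hit by 13; {[15,16]} hit by 16; {[17,18]} hit by 18.
Points: 9, 13, 16, 18 (4 total).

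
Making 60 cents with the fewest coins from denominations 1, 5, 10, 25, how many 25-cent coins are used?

Use the largest denomination that fits, subtract, and repeat.
60 = 2×25 + 1×10
Count of 25: 2

2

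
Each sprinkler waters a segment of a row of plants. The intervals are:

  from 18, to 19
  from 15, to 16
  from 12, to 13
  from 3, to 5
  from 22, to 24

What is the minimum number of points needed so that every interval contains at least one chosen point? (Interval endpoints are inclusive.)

5

By right end: [3,5]  [12,13]  [15,16]  [18,19]  [22,24]
[3,5] uncovered → point at 5; [12,13] uncovered → point at 13; [15,16] uncovered → point at 16; [18,19] uncovered → point at 19; [22,24] uncovered → point at 24.
Points: 5, 13, 16, 19, 24 (5 total).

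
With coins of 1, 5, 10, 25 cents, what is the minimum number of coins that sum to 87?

6

Greedy: take as many of the largest coin as possible, then repeat with the remainder.
87 − 3×25→12 − 1×10→2 − 2×1→0
Total coins = 3 + 1 + 2 = 6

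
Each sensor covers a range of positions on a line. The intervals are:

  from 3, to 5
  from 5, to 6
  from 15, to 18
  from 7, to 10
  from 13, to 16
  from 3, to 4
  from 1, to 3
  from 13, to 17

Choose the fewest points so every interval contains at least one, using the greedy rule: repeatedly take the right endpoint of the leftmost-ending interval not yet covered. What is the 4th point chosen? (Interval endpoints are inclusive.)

By right end: [1,3]  [3,4]  [3,5]  [5,6]  [7,10]  [13,16]  [13,17]  [15,18]
[1,3] uncovered → point at 3; [5,6] uncovered → point at 6; [7,10] uncovered → point at 10; [13,16] uncovered → point at 16.
Points: 3, 6, 10, 16 (4 total).

16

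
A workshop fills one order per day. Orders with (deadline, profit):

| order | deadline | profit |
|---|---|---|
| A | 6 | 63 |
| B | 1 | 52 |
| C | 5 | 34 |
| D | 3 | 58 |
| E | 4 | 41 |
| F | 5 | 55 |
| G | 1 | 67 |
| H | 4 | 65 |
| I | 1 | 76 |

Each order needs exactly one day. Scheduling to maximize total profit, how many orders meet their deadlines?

6

Take jobs in profit order; each goes to the latest open slot no later than its deadline.
Profit order: I=76 G=67 H=65 A=63 D=58 F=55 B=52 E=41 C=34
Assign: I→slot 1, G skipped, H→slot 4, A→slot 6, D→slot 3, F→slot 5, B skipped, E→slot 2, C skipped.
Slots: [1:I] [2:E] [3:D] [4:H] [5:F] [6:A]
6 of 9 scheduled.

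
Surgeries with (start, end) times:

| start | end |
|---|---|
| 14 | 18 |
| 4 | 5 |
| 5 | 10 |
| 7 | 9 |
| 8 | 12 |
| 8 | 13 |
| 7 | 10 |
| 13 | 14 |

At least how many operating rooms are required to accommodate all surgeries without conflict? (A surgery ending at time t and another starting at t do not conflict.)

5

The answer is the maximum number of intervals overlapping at any instant.
Events (time:±→running): 4:+→1 5:-→0 5:+→1 7:+→2 7:+→3 8:+→4 8:+→5 … peak 5.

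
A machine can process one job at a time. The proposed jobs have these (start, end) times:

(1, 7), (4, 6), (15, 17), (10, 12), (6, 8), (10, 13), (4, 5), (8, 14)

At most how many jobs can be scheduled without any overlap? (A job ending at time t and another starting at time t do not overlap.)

Order by finish time; keep every interval that doesn't clash with the previous kept one.
By end time: (4,5), (4,6), (1,7), (6,8), (10,12), (10,13), (8,14), (15,17).
Pick (4,5); next start ≥ 5 → (6,8); next start ≥ 8 → (10,12); next start ≥ 12 → (15,17).
Selected 4 jobs.

4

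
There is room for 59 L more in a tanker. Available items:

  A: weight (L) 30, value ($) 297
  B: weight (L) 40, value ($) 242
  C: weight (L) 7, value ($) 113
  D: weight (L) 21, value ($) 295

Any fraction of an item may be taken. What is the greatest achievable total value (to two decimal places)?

Sort by value per unit weight and fill in that order.
Order: C (113/7=16.14) > D (295/21=14.05) > A (297/30=9.90) > B (242/40=6.05)
Fill: take C (7 @ 113) → take D (21 @ 295) → take A (30 @ 297) → take 1/40 of B → 6.05; 59/59 used.
Total value = 711.05

711.05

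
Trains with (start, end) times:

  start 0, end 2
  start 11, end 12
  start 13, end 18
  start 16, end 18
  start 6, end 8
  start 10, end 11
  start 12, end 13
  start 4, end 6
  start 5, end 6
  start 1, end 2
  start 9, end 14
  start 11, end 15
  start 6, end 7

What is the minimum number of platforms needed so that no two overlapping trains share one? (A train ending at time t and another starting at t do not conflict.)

The answer is the maximum number of intervals overlapping at any instant.
Events (time:±→running): 0:+→1 1:+→2 2:-→1 2:-→0 4:+→1 5:+→2 6:-→1 6:-→0 6:+→1 6:+→2 7:-→1 8:-→0 9:+→1 10:+→2 11:-→1 11:+→2 11:+→3 … peak 3.

3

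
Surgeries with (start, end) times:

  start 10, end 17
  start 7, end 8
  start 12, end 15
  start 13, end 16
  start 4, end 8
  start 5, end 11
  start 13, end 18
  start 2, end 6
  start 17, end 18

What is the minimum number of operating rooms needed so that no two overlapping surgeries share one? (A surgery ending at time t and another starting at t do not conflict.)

4

starts: [2, 4, 5, 7, 10, 12, 13, 13, 17]
ends:   [6, 8, 8, 11, 15, 16, 17, 18, 18]
s2→1 s4→2 s5→3 e6→2 s7→3 e8→2 e8→1 s10→2 e11→1 s12→2 s13→3 s13→4  — peak 4.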